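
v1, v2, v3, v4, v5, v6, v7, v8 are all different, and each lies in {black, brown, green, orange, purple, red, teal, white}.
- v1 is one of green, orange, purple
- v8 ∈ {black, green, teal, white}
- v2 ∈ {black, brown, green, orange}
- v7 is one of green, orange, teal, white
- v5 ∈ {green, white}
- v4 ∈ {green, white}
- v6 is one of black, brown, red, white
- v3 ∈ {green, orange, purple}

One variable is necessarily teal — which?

v7

The 8 variables draw from only 8 values {black, brown, green, orange, purple, red, teal, white}, so each is used; only v6 can be red, hence v6 = red.
The 7 still-open variables draw from only 7 values {black, brown, green, orange, purple, teal, white}, so each is used; only v2 can be brown, hence v2 = brown.
The 6 still-open variables together cover exactly {black, green, orange, purple, teal, white} — 6 values for 6 variables — and black appears only in v8's list, so v8 = black.
Among the 5 still-open variables, teal fits only v7 (and all 5 values in {green, orange, purple, teal, white} must be used), so v7 = teal.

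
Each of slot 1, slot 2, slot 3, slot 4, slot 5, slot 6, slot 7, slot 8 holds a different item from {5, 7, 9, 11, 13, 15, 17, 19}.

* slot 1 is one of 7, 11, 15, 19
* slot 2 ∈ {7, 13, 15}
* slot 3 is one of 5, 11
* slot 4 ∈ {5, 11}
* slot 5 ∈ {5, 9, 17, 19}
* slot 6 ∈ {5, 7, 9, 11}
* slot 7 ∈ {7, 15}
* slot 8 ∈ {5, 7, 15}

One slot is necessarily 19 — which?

slot 1

The 8 variables together cover exactly {5, 7, 9, 11, 13, 15, 17, 19} — 8 values for 8 variables — and 13 appears only in slot 2's list, so slot 2 = 13.
Among the 7 still-open variables, 17 fits only slot 5 (and all 7 values in {5, 7, 9, 11, 15, 17, 19} must be used), so slot 5 = 17.
Among the 6 still-open variables, 9 fits only slot 6 (and all 6 values in {5, 7, 9, 11, 15, 19} must be used), so slot 6 = 9.
Among the 5 still-open variables, 19 fits only slot 1 (and all 5 values in {5, 7, 11, 15, 19} must be used), so slot 1 = 19.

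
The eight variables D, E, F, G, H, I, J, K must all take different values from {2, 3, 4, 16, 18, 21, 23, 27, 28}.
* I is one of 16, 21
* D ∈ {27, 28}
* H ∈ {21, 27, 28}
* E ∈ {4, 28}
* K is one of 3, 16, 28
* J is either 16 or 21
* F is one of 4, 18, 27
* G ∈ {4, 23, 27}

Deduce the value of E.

4

The 8 variables draw from only 8 values {3, 4, 16, 18, 21, 23, 27, 28}, so each is used; only K can be 3, hence K = 3.
The 7 still-open variables together cover exactly {4, 16, 18, 21, 23, 27, 28} — 7 values for 7 variables — and 18 appears only in F's list, so F = 18.
The 6 still-open variables together cover exactly {4, 16, 21, 23, 27, 28} — 6 values for 6 variables — and 23 appears only in G's list, so G = 23.
The 5 still-open variables together cover exactly {4, 16, 21, 27, 28} — 5 values for 5 variables — and 4 appears only in E's list, so E = 4.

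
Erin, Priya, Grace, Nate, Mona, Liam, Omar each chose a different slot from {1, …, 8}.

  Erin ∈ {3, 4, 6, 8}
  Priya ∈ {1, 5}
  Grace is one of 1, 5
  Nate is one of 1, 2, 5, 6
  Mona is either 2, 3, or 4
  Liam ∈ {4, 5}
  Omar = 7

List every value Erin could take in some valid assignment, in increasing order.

3, 6, 8

Omar must be 7 (only option left).
The 2 variables Priya and Grace are confined to {1, 5}, which locks those values in; drop them from Nate, Liam.
Liam has just one choice, so Liam = 4. Strike 4 from Erin, Mona.
No further eliminations apply; Erin can still be any of 3, 6, 8.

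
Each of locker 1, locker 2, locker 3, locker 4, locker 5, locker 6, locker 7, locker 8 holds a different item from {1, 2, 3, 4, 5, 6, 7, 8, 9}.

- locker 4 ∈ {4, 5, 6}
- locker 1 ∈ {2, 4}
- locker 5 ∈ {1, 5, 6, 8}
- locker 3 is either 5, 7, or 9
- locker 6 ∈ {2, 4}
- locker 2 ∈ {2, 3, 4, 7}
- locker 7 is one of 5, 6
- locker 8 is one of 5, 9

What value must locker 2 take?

3

The 2 variables locker 1 and locker 6 are confined to {2, 4}, which locks those values in; drop them from locker 2, locker 4.
The 2 variables locker 4 and locker 7 are confined to {5, 6}, which locks those values in; drop them from locker 3, locker 5, locker 8.
locker 8's domain is down to {9}, so locker 8 = 9. Remove 9 from locker 3.
locker 3 has just one choice, so locker 3 = 7. Eliminate 7 elsewhere: locker 2.
So locker 2 = 3.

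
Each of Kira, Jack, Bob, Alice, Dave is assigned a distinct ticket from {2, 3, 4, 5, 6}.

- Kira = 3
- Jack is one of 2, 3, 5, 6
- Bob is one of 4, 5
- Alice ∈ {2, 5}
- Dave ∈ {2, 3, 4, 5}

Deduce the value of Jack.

Kira's domain is down to {3}, so Kira = 3. Strike 3 from Jack, Dave.
The 4 still-open variables draw from only 4 values {2, 4, 5, 6}, so each is used; only Jack can be 6, hence Jack = 6.

6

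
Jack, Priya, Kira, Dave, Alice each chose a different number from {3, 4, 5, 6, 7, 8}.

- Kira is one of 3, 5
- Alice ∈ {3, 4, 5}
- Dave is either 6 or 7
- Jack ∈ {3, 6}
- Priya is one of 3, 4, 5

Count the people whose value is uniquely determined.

The 5 variables draw from only 5 values {3, 4, 5, 6, 7}, so each is used; only Dave can be 7, hence Dave = 7.
Among the 4 still-open variables, 6 fits only Jack (and all 4 values in {3, 4, 5, 6} must be used), so Jack = 6.
Determined: Jack=6, Dave=7. The other people each still have more than one consistent value. That makes 2.

2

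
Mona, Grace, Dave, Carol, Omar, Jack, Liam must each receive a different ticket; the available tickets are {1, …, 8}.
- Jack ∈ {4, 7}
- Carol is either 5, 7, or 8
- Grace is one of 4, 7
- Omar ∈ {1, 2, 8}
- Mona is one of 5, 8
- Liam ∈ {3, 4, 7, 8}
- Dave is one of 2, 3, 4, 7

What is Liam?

The 7 variables together cover exactly {1, 2, 3, 4, 5, 7, 8} — 7 values for 7 variables — and 1 appears only in Omar's list, so Omar = 1.
The 6 still-open variables draw from only 6 values {2, 3, 4, 5, 7, 8}, so each is used; only Dave can be 2, hence Dave = 2.
Among the 5 still-open variables, 3 fits only Liam (and all 5 values in {3, 4, 5, 7, 8} must be used), so Liam = 3.

3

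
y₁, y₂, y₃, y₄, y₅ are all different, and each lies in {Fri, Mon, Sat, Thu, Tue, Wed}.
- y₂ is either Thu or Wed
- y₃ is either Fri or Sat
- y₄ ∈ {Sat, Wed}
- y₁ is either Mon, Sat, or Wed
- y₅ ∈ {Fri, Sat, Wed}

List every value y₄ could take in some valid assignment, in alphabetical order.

Sat, Wed

The 5 variables together cover exactly {Fri, Mon, Sat, Thu, Wed} — 5 values for 5 variables — and Mon appears only in y₁'s list, so y₁ = Mon.
The 4 still-open variables draw from only 4 values {Fri, Sat, Thu, Wed}, so each is used; only y₂ can be Thu, hence y₂ = Thu.
No further eliminations apply; y₄ can still be any of Sat, Wed.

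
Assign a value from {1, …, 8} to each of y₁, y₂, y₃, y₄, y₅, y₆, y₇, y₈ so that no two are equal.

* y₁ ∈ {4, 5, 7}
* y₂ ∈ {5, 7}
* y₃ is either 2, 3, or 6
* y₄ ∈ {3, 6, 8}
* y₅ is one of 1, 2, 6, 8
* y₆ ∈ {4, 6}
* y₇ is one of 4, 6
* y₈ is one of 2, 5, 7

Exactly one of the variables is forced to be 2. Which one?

Among the 8 variables, 1 fits only y₅ (and all 8 values in {1, 2, 3, 4, 5, 6, 7, 8} must be used), so y₅ = 1.
The 7 still-open variables together cover exactly {2, 3, 4, 5, 6, 7, 8} — 7 values for 7 variables — and 8 appears only in y₄'s list, so y₄ = 8.
The 6 still-open variables draw from only 6 values {2, 3, 4, 5, 6, 7}, so each is used; only y₃ can be 3, hence y₃ = 3.
The 5 still-open variables draw from only 5 values {2, 4, 5, 6, 7}, so each is used; only y₈ can be 2, hence y₈ = 2.

y₈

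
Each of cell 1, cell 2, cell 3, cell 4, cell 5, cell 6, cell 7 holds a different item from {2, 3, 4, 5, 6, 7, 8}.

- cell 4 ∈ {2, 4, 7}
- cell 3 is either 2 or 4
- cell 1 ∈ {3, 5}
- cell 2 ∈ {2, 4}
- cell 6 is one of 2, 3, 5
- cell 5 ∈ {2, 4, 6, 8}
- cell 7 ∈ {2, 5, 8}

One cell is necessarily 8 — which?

cell 7

The 7 variables together cover exactly {2, 3, 4, 5, 6, 7, 8} — 7 values for 7 variables — and 6 appears only in cell 5's list, so cell 5 = 6.
The 6 still-open variables together cover exactly {2, 3, 4, 5, 7, 8} — 6 values for 6 variables — and 7 appears only in cell 4's list, so cell 4 = 7.
The 5 still-open variables together cover exactly {2, 3, 4, 5, 8} — 5 values for 5 variables — and 8 appears only in cell 7's list, so cell 7 = 8.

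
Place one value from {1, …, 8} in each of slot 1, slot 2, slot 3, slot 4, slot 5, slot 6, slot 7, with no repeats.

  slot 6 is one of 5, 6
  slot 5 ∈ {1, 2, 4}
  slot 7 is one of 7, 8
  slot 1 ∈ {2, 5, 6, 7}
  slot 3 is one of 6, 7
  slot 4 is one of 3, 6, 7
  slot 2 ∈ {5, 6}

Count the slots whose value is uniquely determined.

slot 2 and slot 6 share exactly the 2 values {5, 6}; by pigeonhole those values go to them, so strike 5, 6 from slot 1, slot 3, slot 4.
That leaves slot 3 = 7. Remove 7 from slot 1, slot 4, slot 7.
That leaves slot 4 = 3.
slot 7's domain is down to {8}, so slot 7 = 8.
slot 1 must be 2 (only option left). So slot 5 can't be 2.
Determined: slot 1=2, slot 3=7, slot 4=3, slot 7=8. The other slots each still have more than one consistent value. That makes 4.

4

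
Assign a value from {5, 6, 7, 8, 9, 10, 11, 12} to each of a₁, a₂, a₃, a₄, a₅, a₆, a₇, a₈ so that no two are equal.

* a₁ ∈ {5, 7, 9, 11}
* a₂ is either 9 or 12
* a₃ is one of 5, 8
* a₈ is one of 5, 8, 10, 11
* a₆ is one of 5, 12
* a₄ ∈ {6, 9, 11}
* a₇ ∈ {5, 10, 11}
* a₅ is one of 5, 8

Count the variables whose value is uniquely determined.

4

The 8 variables together cover exactly {5, 6, 7, 8, 9, 10, 11, 12} — 8 values for 8 variables — and 6 appears only in a₄'s list, so a₄ = 6.
The 7 still-open variables together cover exactly {5, 7, 8, 9, 10, 11, 12} — 7 values for 7 variables — and 7 appears only in a₁'s list, so a₁ = 7.
The 6 still-open variables together cover exactly {5, 8, 9, 10, 11, 12} — 6 values for 6 variables — and 9 appears only in a₂'s list, so a₂ = 9.
The 5 still-open variables draw from only 5 values {5, 8, 10, 11, 12}, so each is used; only a₆ can be 12, hence a₆ = 12.
a₃ and a₅ between them cover only {5, 8} — a naked pair. Remove those values from a₇, a₈.
Determined: a₁=7, a₂=9, a₄=6, a₆=12. The other variables each still have more than one consistent value. That makes 4.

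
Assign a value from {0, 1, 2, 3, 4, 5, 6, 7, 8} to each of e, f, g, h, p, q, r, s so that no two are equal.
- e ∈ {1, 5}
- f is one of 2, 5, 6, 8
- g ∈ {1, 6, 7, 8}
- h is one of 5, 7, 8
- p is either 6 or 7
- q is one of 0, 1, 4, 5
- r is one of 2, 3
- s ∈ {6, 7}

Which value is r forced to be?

3

p and s between them cover only {6, 7} — a naked pair. Remove those values from f, g, h.
e, g, h share exactly the 3 values {1, 5, 8}; by pigeonhole those values go to them, so strike 1, 5, 8 from f, q.
f must be 2 (only option left). Strike 2 from r.
So r = 3.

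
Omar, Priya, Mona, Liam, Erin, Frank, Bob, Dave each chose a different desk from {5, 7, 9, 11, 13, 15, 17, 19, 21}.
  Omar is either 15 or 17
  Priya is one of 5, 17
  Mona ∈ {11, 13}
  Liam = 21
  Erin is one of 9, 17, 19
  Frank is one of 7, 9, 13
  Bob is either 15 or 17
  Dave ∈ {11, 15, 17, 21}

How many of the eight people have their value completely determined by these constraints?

Liam has just one choice, so Liam = 21. Strike 21 from Dave.
Omar and Bob share exactly the 2 values {15, 17}; by pigeonhole those values go to them, so strike 15, 17 from Priya, Erin, Dave.
Priya's domain is down to {5}, so Priya = 5.
That leaves Dave = 11. So Mona can't be 11.
That leaves Mona = 13. So Frank can't be 13.
Determined: Priya=5, Mona=13, Liam=21, Dave=11. The other people each still have more than one consistent value. That makes 4.

4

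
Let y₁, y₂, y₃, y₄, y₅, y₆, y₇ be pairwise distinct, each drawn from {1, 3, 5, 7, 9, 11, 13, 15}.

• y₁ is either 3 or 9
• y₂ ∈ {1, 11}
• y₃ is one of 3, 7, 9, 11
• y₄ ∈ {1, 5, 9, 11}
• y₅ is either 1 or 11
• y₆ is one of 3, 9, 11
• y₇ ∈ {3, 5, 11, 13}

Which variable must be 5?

The 7 variables draw from only 7 values {1, 3, 5, 7, 9, 11, 13}, so each is used; only y₃ can be 7, hence y₃ = 7.
The 6 still-open variables together cover exactly {1, 3, 5, 9, 11, 13} — 6 values for 6 variables — and 13 appears only in y₇'s list, so y₇ = 13.
The 5 still-open variables draw from only 5 values {1, 3, 5, 9, 11}, so each is used; only y₄ can be 5, hence y₄ = 5.

y₄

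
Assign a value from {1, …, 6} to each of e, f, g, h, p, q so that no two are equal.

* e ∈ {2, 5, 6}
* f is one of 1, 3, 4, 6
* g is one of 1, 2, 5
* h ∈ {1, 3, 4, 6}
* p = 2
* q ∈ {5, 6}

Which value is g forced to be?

1

p has just one choice, so p = 2. So e, g can't be 2.
e and q between them cover only {5, 6} — a naked pair. Remove those values from f, g, h.
So g = 1.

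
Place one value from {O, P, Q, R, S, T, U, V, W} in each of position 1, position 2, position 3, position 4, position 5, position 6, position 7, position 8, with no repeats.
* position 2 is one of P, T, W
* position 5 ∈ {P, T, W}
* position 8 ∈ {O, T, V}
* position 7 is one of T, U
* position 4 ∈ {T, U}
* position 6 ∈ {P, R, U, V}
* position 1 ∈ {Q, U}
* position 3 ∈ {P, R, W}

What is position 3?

The 8 variables together cover exactly {O, P, Q, R, T, U, V, W} — 8 values for 8 variables — and O appears only in position 8's list, so position 8 = O.
The 7 still-open variables draw from only 7 values {P, Q, R, T, U, V, W}, so each is used; only position 1 can be Q, hence position 1 = Q.
Among the 6 still-open variables, V fits only position 6 (and all 6 values in {P, R, T, U, V, W} must be used), so position 6 = V.
The 5 still-open variables together cover exactly {P, R, T, U, W} — 5 values for 5 variables — and R appears only in position 3's list, so position 3 = R.

R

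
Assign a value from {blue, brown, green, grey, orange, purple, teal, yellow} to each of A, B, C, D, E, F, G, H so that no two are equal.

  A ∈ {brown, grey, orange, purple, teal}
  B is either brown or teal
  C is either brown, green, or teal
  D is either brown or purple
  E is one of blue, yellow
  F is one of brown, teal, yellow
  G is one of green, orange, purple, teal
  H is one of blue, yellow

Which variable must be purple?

D

The 8 variables draw from only 8 values {blue, brown, green, grey, orange, purple, teal, yellow}, so each is used; only A can be grey, hence A = grey.
Among the 7 still-open variables, orange fits only G (and all 7 values in {blue, brown, green, orange, purple, teal, yellow} must be used), so G = orange.
The 6 still-open variables draw from only 6 values {blue, brown, green, purple, teal, yellow}, so each is used; only C can be green, hence C = green.
Among the 5 still-open variables, purple fits only D (and all 5 values in {blue, brown, purple, teal, yellow} must be used), so D = purple.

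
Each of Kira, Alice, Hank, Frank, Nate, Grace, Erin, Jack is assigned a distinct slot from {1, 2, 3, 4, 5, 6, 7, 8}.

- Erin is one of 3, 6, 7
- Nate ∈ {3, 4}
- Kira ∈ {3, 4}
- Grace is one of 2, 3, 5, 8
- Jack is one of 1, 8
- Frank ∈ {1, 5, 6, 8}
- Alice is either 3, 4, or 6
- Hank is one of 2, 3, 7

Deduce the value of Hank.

2

The 2 variables Kira and Nate are confined to {3, 4}, which locks those values in; drop them from Alice, Hank, Grace, Erin.
Alice's domain is down to {6}, so Alice = 6. Remove 6 from Frank, Erin.
Erin must be 7 (only option left). So Hank can't be 7.
So Hank = 2.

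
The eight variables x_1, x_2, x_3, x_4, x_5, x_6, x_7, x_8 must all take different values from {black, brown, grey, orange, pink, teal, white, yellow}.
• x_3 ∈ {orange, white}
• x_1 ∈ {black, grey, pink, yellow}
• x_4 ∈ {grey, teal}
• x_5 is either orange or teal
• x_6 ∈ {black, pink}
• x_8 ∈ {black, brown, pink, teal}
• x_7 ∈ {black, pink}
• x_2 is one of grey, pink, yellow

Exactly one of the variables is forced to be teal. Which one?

The 8 variables draw from only 8 values {black, brown, grey, orange, pink, teal, white, yellow}, so each is used; only x_8 can be brown, hence x_8 = brown.
Among the 7 still-open variables, white fits only x_3 (and all 7 values in {black, grey, orange, pink, teal, white, yellow} must be used), so x_3 = white.
Among the 6 still-open variables, orange fits only x_5 (and all 6 values in {black, grey, orange, pink, teal, yellow} must be used), so x_5 = orange.
The 5 still-open variables together cover exactly {black, grey, pink, teal, yellow} — 5 values for 5 variables — and teal appears only in x_4's list, so x_4 = teal.

x_4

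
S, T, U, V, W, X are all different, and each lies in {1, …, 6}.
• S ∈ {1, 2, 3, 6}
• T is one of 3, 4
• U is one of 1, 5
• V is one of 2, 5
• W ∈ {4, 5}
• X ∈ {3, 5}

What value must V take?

2

The 6 variables draw from only 6 values {1, 2, 3, 4, 5, 6}, so each is used; only S can be 6, hence S = 6.
The 5 still-open variables together cover exactly {1, 2, 3, 4, 5} — 5 values for 5 variables — and 1 appears only in U's list, so U = 1.
The 4 still-open variables together cover exactly {2, 3, 4, 5} — 4 values for 4 variables — and 2 appears only in V's list, so V = 2.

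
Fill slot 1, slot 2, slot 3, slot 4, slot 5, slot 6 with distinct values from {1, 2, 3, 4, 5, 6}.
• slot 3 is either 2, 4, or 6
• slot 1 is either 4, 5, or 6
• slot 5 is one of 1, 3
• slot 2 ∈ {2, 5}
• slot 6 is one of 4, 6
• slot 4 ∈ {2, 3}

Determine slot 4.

3

The 6 variables together cover exactly {1, 2, 3, 4, 5, 6} — 6 values for 6 variables — and 1 appears only in slot 5's list, so slot 5 = 1.
The 5 still-open variables together cover exactly {2, 3, 4, 5, 6} — 5 values for 5 variables — and 3 appears only in slot 4's list, so slot 4 = 3.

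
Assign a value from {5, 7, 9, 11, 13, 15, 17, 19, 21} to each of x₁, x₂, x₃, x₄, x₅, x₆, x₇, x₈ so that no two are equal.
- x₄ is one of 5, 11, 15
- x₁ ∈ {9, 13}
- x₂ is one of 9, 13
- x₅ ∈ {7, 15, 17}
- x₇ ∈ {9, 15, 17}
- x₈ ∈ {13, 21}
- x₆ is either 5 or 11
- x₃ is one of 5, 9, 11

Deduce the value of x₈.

The 8 variables draw from only 8 values {5, 7, 9, 11, 13, 15, 17, 21}, so each is used; only x₅ can be 7, hence x₅ = 7.
The 7 still-open variables together cover exactly {5, 9, 11, 13, 15, 17, 21} — 7 values for 7 variables — and 17 appears only in x₇'s list, so x₇ = 17.
The 6 still-open variables together cover exactly {5, 9, 11, 13, 15, 21} — 6 values for 6 variables — and 15 appears only in x₄'s list, so x₄ = 15.
The 5 still-open variables together cover exactly {5, 9, 11, 13, 21} — 5 values for 5 variables — and 21 appears only in x₈'s list, so x₈ = 21.

21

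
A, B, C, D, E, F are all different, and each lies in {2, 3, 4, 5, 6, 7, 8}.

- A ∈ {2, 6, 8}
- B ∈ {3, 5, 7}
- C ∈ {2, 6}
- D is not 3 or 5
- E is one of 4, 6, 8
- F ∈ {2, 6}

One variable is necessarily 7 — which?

The 2 variables C and F are confined to {2, 6}, which locks those values in; drop them from A, D, E.
A's domain is down to {8}, so A = 8. Strike 8 from D, E.
E has just one choice, so E = 4. Remove 4 from D.
So 7 goes to D.

D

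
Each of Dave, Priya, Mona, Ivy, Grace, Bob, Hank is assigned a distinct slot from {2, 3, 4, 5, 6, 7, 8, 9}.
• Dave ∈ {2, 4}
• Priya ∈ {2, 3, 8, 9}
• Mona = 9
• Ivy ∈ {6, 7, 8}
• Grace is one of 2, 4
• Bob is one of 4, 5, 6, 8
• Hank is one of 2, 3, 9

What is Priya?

Mona has just one choice, so Mona = 9. So Priya, Hank can't be 9.
Dave and Grace between them cover only {2, 4} — a naked pair. Remove those values from Priya, Bob, Hank.
Hank has just one choice, so Hank = 3. Strike 3 from Priya.
So Priya = 8.

8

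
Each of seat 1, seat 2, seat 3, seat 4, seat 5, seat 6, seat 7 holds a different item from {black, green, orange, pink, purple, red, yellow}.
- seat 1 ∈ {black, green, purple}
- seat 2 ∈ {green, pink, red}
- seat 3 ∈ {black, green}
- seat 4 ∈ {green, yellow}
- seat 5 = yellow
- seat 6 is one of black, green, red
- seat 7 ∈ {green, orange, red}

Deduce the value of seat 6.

red

seat 5 has just one choice, so seat 5 = yellow. Remove yellow from seat 4.
seat 4 must be green (only option left). Eliminate green elsewhere: seat 1, seat 2, seat 3, seat 6, seat 7.
seat 3 has just one choice, so seat 3 = black. Eliminate black elsewhere: seat 1, seat 6.
So seat 6 = red.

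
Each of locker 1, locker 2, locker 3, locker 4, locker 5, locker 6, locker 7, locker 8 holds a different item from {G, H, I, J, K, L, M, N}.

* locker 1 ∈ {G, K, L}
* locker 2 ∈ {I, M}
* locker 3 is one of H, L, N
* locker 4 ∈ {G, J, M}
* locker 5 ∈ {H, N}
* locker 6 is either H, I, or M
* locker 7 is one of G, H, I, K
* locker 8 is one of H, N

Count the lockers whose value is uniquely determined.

The 8 variables draw from only 8 values {G, H, I, J, K, L, M, N}, so each is used; only locker 4 can be J, hence locker 4 = J.
locker 5 and locker 8 share exactly the 2 values {H, N}; by pigeonhole those values go to them, so strike H, N from locker 3, locker 6, locker 7.
That leaves locker 3 = L. Strike L from locker 1.
The 2 variables locker 2 and locker 6 are confined to {I, M}, which locks those values in; drop them from locker 7.
Determined: locker 3=L, locker 4=J. The other lockers each still have more than one consistent value. That makes 2.

2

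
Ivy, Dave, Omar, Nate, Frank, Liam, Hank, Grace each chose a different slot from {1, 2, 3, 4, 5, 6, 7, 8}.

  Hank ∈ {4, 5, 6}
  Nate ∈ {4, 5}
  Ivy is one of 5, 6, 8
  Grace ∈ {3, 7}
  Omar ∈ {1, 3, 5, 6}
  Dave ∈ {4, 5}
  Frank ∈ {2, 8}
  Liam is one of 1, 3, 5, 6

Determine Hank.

6

Among the 8 variables, 2 fits only Frank (and all 8 values in {1, 2, 3, 4, 5, 6, 7, 8} must be used), so Frank = 2.
The 7 still-open variables draw from only 7 values {1, 3, 4, 5, 6, 7, 8}, so each is used; only Grace can be 7, hence Grace = 7.
Among the 6 still-open variables, 8 fits only Ivy (and all 6 values in {1, 3, 4, 5, 6, 8} must be used), so Ivy = 8.
Dave and Nate share exactly the 2 values {4, 5}; by pigeonhole those values go to them, so strike 4, 5 from Omar, Liam, Hank.
So Hank = 6.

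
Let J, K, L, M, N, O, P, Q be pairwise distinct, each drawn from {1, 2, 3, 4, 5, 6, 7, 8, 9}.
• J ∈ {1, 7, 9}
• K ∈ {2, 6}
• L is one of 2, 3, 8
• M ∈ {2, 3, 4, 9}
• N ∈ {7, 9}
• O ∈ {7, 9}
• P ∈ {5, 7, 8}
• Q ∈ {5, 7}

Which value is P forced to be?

8

The 2 variables N and O are confined to {7, 9}, which locks those values in; drop them from J, M, P, Q.
J has just one choice, so J = 1.
That leaves Q = 5. Remove 5 from P.
So P = 8.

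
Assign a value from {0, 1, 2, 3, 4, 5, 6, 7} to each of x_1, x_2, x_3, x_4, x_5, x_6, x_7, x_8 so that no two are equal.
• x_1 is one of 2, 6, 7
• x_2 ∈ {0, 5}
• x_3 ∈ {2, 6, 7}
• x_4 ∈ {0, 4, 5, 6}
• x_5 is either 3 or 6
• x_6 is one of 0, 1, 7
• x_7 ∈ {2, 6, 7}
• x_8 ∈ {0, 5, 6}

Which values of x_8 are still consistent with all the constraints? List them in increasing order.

0, 5

Among the 8 variables, 1 fits only x_6 (and all 8 values in {0, 1, 2, 3, 4, 5, 6, 7} must be used), so x_6 = 1.
The 7 still-open variables draw from only 7 values {0, 2, 3, 4, 5, 6, 7}, so each is used; only x_5 can be 3, hence x_5 = 3.
The 6 still-open variables draw from only 6 values {0, 2, 4, 5, 6, 7}, so each is used; only x_4 can be 4, hence x_4 = 4.
The 3 variables x_1, x_3, x_7 are confined to {2, 6, 7}, which locks those values in; drop them from x_8.
No further eliminations apply; x_8 can still be any of 0, 5.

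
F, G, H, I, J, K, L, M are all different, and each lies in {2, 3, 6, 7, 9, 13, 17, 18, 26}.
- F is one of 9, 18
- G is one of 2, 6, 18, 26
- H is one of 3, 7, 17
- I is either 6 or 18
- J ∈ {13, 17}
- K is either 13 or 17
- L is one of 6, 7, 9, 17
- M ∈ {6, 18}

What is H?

I and M share exactly the 2 values {6, 18}; by pigeonhole those values go to them, so strike 6, 18 from F, G, L.
That leaves F = 9. Strike 9 from L.
J and K between them cover only {13, 17} — a naked pair. Remove those values from H, L.
L's domain is down to {7}, so L = 7. So H can't be 7.
So H = 3.

3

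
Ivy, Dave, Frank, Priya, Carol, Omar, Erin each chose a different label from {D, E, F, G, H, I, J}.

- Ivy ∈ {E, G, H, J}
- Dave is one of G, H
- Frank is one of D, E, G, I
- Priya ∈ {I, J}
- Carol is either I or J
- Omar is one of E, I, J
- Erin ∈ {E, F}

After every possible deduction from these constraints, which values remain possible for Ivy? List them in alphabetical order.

G, H

The 7 variables draw from only 7 values {D, E, F, G, H, I, J}, so each is used; only Frank can be D, hence Frank = D.
Among the 6 still-open variables, F fits only Erin (and all 6 values in {E, F, G, H, I, J} must be used), so Erin = F.
Priya and Carol share exactly the 2 values {I, J}; by pigeonhole those values go to them, so strike I, J from Ivy, Omar.
Omar's domain is down to {E}, so Omar = E. Eliminate E elsewhere: Ivy.
No further eliminations apply; Ivy can still be any of G, H.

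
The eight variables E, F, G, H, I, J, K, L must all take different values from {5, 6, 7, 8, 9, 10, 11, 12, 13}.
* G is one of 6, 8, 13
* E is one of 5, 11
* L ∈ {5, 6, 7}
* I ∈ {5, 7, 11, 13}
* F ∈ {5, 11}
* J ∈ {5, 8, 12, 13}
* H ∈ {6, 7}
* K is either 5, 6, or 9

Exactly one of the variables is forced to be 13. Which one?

The 8 variables draw from only 8 values {5, 6, 7, 8, 9, 11, 12, 13}, so each is used; only K can be 9, hence K = 9.
The 7 still-open variables draw from only 7 values {5, 6, 7, 8, 11, 12, 13}, so each is used; only J can be 12, hence J = 12.
Among the 6 still-open variables, 8 fits only G (and all 6 values in {5, 6, 7, 8, 11, 13} must be used), so G = 8.
The 5 still-open variables together cover exactly {5, 6, 7, 11, 13} — 5 values for 5 variables — and 13 appears only in I's list, so I = 13.

I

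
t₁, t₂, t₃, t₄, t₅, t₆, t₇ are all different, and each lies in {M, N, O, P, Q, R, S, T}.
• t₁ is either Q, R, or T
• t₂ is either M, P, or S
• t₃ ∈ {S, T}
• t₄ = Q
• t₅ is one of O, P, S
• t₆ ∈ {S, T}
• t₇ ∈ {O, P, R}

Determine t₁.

t₄ must be Q (only option left). So t₁ can't be Q.
The 6 still-open variables draw from only 6 values {M, O, P, R, S, T}, so each is used; only t₂ can be M, hence t₂ = M.
The 2 variables t₃ and t₆ are confined to {S, T}, which locks those values in; drop them from t₁, t₅.
So t₁ = R.

R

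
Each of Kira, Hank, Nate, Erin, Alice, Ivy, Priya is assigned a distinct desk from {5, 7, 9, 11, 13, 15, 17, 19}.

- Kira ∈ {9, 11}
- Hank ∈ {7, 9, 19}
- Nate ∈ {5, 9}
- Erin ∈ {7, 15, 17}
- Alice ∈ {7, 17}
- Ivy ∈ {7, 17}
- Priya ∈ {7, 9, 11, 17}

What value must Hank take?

19

The 7 variables together cover exactly {5, 7, 9, 11, 15, 17, 19} — 7 values for 7 variables — and 5 appears only in Nate's list, so Nate = 5.
Among the 6 still-open variables, 15 fits only Erin (and all 6 values in {7, 9, 11, 15, 17, 19} must be used), so Erin = 15.
Among the 5 still-open variables, 19 fits only Hank (and all 5 values in {7, 9, 11, 17, 19} must be used), so Hank = 19.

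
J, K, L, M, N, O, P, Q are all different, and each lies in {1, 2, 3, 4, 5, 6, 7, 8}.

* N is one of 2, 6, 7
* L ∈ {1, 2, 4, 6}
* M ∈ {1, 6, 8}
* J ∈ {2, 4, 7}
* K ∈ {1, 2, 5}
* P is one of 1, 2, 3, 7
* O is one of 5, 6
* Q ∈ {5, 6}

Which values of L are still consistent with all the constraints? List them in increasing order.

Among the 8 variables, 3 fits only P (and all 8 values in {1, 2, 3, 4, 5, 6, 7, 8} must be used), so P = 3.
Among the 7 still-open variables, 8 fits only M (and all 7 values in {1, 2, 4, 5, 6, 7, 8} must be used), so M = 8.
O and Q between them cover only {5, 6} — a naked pair. Remove those values from K, L, N.
No further eliminations apply; L can still be any of 1, 2, 4.

1, 2, 4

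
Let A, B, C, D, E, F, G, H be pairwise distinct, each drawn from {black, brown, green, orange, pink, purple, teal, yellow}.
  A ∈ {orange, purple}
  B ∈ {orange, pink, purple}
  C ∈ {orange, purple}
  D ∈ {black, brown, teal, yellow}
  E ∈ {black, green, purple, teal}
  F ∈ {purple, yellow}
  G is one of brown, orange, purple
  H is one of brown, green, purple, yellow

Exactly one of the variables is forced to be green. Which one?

Among the 8 variables, pink fits only B (and all 8 values in {black, brown, green, orange, pink, purple, teal, yellow} must be used), so B = pink.
The 2 variables A and C are confined to {orange, purple}, which locks those values in; drop them from E, F, G, H.
F's domain is down to {yellow}, so F = yellow. Eliminate yellow elsewhere: D, H.
G must be brown (only option left). Remove brown from D, H.
So green goes to H.

H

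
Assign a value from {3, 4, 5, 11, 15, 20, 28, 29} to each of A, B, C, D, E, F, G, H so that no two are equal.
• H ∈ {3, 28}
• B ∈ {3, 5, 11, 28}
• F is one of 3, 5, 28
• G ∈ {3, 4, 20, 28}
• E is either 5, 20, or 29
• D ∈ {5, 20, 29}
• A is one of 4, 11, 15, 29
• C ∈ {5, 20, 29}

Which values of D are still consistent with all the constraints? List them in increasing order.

The 8 variables together cover exactly {3, 4, 5, 11, 15, 20, 28, 29} — 8 values for 8 variables — and 15 appears only in A's list, so A = 15.
The 7 still-open variables together cover exactly {3, 4, 5, 11, 20, 28, 29} — 7 values for 7 variables — and 4 appears only in G's list, so G = 4.
Among the 6 still-open variables, 11 fits only B (and all 6 values in {3, 5, 11, 20, 28, 29} must be used), so B = 11.
The 3 variables C, D, E are confined to {5, 20, 29}, which locks those values in; drop them from F.
No further eliminations apply; D can still be any of 5, 20, 29.

5, 20, 29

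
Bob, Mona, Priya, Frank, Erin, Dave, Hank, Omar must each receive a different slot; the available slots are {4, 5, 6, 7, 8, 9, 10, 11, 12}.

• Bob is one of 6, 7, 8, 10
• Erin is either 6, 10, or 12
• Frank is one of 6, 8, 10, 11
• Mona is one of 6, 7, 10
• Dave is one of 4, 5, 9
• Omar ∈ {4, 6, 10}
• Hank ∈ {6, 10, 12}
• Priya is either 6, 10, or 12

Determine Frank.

Priya, Erin, Hank between them cover only {6, 10, 12} — a naked triple. Remove those values from Bob, Mona, Frank, Omar.
That leaves Mona = 7. Remove 7 from Bob.
Omar must be 4 (only option left). So Dave can't be 4.
Bob has just one choice, so Bob = 8. Strike 8 from Frank.
So Frank = 11.

11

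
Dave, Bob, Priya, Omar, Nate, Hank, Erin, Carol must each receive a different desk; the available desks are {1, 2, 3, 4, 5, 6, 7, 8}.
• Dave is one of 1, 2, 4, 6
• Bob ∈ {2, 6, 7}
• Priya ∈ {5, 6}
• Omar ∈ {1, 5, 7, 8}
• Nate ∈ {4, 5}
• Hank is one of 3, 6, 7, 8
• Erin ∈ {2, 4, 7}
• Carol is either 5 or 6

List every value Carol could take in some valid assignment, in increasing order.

5, 6

The 8 variables draw from only 8 values {1, 2, 3, 4, 5, 6, 7, 8}, so each is used; only Hank can be 3, hence Hank = 3.
Among the 7 still-open variables, 8 fits only Omar (and all 7 values in {1, 2, 4, 5, 6, 7, 8} must be used), so Omar = 8.
Among the 6 still-open variables, 1 fits only Dave (and all 6 values in {1, 2, 4, 5, 6, 7} must be used), so Dave = 1.
Priya and Carol share exactly the 2 values {5, 6}; by pigeonhole those values go to them, so strike 5, 6 from Bob, Nate.
Nate has just one choice, so Nate = 4. So Erin can't be 4.
No further eliminations apply; Carol can still be any of 5, 6.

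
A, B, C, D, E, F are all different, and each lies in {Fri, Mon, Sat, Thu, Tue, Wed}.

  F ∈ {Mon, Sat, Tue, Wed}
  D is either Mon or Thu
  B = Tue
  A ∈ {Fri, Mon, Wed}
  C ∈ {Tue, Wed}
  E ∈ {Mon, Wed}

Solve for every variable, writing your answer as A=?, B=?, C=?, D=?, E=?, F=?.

A=Fri, B=Tue, C=Wed, D=Thu, E=Mon, F=Sat

B's domain is down to {Tue}, so B = Tue. Strike Tue from C, F.
C has just one choice, so C = Wed. Remove Wed from A, E, F.
E has just one choice, so E = Mon. So A, D, F can't be Mon.
F's domain is down to {Sat}, so F = Sat.
A has just one choice, so A = Fri.
That leaves D = Thu.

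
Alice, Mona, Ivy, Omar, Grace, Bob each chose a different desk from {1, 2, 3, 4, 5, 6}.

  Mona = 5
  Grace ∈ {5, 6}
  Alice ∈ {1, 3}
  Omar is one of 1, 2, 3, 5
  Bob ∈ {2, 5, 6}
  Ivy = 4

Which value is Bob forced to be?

Mona must be 5 (only option left). Eliminate 5 elsewhere: Omar, Grace, Bob.
Ivy must be 4 (only option left).
Grace must be 6 (only option left). Remove 6 from Bob.
So Bob = 2.

2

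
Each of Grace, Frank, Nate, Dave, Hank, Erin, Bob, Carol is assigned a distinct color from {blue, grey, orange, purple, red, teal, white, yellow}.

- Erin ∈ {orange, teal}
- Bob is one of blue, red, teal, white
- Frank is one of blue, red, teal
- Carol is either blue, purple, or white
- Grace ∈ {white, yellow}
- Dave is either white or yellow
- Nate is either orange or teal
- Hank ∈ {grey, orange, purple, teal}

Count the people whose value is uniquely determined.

The 8 variables together cover exactly {blue, grey, orange, purple, red, teal, white, yellow} — 8 values for 8 variables — and grey appears only in Hank's list, so Hank = grey.
Among the 7 still-open variables, purple fits only Carol (and all 7 values in {blue, orange, purple, red, teal, white, yellow} must be used), so Carol = purple.
The 2 variables Grace and Dave are confined to {white, yellow}, which locks those values in; drop them from Bob.
The 2 variables Nate and Erin are confined to {orange, teal}, which locks those values in; drop them from Frank, Bob.
Determined: Hank=grey, Carol=purple. The other people each still have more than one consistent value. That makes 2.

2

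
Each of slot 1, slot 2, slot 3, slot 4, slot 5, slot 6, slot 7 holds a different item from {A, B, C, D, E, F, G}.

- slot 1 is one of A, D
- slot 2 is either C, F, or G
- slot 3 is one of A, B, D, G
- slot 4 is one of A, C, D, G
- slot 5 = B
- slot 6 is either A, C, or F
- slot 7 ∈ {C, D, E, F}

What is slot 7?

slot 5 must be B (only option left). Remove B from slot 3.
The 6 still-open variables together cover exactly {A, C, D, E, F, G} — 6 values for 6 variables — and E appears only in slot 7's list, so slot 7 = E.

E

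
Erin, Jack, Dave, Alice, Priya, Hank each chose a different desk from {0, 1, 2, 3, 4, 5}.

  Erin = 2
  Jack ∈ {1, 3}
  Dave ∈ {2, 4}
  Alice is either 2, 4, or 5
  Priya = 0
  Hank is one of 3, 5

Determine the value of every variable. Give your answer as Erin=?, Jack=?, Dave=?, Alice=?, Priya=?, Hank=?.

Erin=2, Jack=1, Dave=4, Alice=5, Priya=0, Hank=3

Erin has just one choice, so Erin = 2. Strike 2 from Dave, Alice.
Dave's domain is down to {4}, so Dave = 4. Eliminate 4 elsewhere: Alice.
Alice has just one choice, so Alice = 5. Eliminate 5 elsewhere: Hank.
Priya has just one choice, so Priya = 0.
That leaves Hank = 3. So Jack can't be 3.
Jack has just one choice, so Jack = 1.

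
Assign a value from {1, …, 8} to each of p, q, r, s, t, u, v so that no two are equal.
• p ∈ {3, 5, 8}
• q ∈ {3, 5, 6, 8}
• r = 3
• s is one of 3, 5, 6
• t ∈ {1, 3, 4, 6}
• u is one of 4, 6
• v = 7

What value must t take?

r has just one choice, so r = 3. Remove 3 from p, q, s, t.
v has just one choice, so v = 7.
Among the 5 still-open variables, 1 fits only t (and all 5 values in {1, 4, 5, 6, 8} must be used), so t = 1.

1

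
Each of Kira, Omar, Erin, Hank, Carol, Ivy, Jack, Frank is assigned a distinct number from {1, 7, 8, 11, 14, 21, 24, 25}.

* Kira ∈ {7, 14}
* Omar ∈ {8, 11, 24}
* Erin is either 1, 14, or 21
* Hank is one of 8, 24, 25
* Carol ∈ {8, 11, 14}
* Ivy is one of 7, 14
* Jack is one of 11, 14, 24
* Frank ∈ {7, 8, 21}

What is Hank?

The 8 variables draw from only 8 values {1, 7, 8, 11, 14, 21, 24, 25}, so each is used; only Erin can be 1, hence Erin = 1.
The 7 still-open variables draw from only 7 values {7, 8, 11, 14, 21, 24, 25}, so each is used; only Frank can be 21, hence Frank = 21.
The 6 still-open variables draw from only 6 values {7, 8, 11, 14, 24, 25}, so each is used; only Hank can be 25, hence Hank = 25.

25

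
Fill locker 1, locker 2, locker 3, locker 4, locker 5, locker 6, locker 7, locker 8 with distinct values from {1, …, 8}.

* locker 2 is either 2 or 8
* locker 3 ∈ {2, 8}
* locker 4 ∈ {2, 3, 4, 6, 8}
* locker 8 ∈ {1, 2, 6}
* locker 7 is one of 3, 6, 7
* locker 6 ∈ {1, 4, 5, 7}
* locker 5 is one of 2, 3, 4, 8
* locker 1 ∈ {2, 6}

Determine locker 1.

The 8 variables together cover exactly {1, 2, 3, 4, 5, 6, 7, 8} — 8 values for 8 variables — and 5 appears only in locker 6's list, so locker 6 = 5.
Among the 7 still-open variables, 1 fits only locker 8 (and all 7 values in {1, 2, 3, 4, 6, 7, 8} must be used), so locker 8 = 1.
The 6 still-open variables draw from only 6 values {2, 3, 4, 6, 7, 8}, so each is used; only locker 7 can be 7, hence locker 7 = 7.
locker 2 and locker 3 between them cover only {2, 8} — a naked pair. Remove those values from locker 1, locker 4, locker 5.
So locker 1 = 6.

6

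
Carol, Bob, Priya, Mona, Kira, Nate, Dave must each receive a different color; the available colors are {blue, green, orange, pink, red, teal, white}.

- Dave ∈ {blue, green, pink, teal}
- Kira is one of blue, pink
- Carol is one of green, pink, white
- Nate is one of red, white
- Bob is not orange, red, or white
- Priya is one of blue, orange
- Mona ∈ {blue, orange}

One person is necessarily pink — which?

The 7 variables draw from only 7 values {blue, green, orange, pink, red, teal, white}, so each is used; only Nate can be red, hence Nate = red.
The 6 still-open variables draw from only 6 values {blue, green, orange, pink, teal, white}, so each is used; only Carol can be white, hence Carol = white.
Priya and Mona share exactly the 2 values {blue, orange}; by pigeonhole those values go to them, so strike blue, orange from Bob, Kira, Dave.
So pink goes to Kira.

Kira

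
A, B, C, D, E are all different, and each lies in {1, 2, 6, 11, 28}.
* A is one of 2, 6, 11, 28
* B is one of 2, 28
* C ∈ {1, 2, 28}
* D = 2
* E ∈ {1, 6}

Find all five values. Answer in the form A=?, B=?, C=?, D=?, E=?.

D must be 2 (only option left). Eliminate 2 elsewhere: A, B, C.
B's domain is down to {28}, so B = 28. So A, C can't be 28.
C must be 1 (only option left). Eliminate 1 elsewhere: E.
E's domain is down to {6}, so E = 6. So A can't be 6.
A's domain is down to {11}, so A = 11.

A=11, B=28, C=1, D=2, E=6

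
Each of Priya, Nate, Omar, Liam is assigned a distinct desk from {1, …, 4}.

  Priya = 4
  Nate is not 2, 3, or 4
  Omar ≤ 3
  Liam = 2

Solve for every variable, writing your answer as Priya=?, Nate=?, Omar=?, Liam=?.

Priya=4, Nate=1, Omar=3, Liam=2

Priya's domain is down to {4}, so Priya = 4.
That leaves Nate = 1. So Omar can't be 1.
Liam's domain is down to {2}, so Liam = 2. So Omar can't be 2.
Omar must be 3 (only option left).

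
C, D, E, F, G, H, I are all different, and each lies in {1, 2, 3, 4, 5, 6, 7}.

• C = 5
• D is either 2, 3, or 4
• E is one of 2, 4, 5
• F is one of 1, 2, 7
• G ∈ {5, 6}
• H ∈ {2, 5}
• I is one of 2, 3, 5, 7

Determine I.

7

C has just one choice, so C = 5. So E, G, H, I can't be 5.
That leaves G = 6.
H's domain is down to {2}, so H = 2. Eliminate 2 elsewhere: D, E, F, I.
E must be 4 (only option left). Remove 4 from D.
D's domain is down to {3}, so D = 3. Remove 3 from I.
So I = 7.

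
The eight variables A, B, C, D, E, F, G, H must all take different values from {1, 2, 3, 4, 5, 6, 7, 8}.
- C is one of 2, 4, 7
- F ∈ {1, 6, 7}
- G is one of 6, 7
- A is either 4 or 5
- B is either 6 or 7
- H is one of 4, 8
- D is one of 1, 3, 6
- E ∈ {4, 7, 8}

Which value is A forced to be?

The 8 variables together cover exactly {1, 2, 3, 4, 5, 6, 7, 8} — 8 values for 8 variables — and 2 appears only in C's list, so C = 2.
Among the 7 still-open variables, 3 fits only D (and all 7 values in {1, 3, 4, 5, 6, 7, 8} must be used), so D = 3.
The 6 still-open variables draw from only 6 values {1, 4, 5, 6, 7, 8}, so each is used; only F can be 1, hence F = 1.
The 5 still-open variables draw from only 5 values {4, 5, 6, 7, 8}, so each is used; only A can be 5, hence A = 5.

5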